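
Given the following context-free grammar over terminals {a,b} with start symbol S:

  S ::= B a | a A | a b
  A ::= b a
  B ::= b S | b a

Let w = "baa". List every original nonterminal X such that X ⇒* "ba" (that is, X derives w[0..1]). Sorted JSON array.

CNF form of G:
  S -> B T1 | T1 A | T1 T0
  A -> T0 T1
  B -> T0 S | T0 T1
  T0 -> b
  T1 -> a

CYK table (by increasing span) (cells [i..j] with 0 ≤ i ≤ j ≤ 1 only):
  [0..0]={T0}  "b"  orig:{}
  [1..1]={T1}  "a"  orig:{}
  [0..1]={A,B}  "ba"

Original NTs in T[0,1] deriving "ba": ["A", "B"]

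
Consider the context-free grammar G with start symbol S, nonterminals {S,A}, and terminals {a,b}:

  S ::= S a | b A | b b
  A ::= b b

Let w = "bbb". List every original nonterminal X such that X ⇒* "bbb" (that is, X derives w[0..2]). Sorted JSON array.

CNF form of G:
  S -> S T1 | T0 A | T0 T0
  A -> T0 T0
  T0 -> b
  T1 -> a

Fill CYK table bottom-up — only the sub-triangle for w[0..2]:
  T[0,0] 'b' = {T0}  orig:{}
  T[1,1] 'b' = {T0}  orig:{}
  T[2,2] 'b' = {T0}  orig:{}
  T[0,1] 'bb' = {A,S}
  T[1,2] 'bb' = {A,S}
  T[0,2] 'bbb' = {S}

Original NTs in T[0,2] deriving "bbb": ["S"]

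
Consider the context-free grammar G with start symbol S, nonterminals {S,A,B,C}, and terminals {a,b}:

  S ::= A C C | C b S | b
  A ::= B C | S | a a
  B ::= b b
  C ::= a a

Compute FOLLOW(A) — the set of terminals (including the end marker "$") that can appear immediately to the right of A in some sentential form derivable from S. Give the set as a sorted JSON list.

FIRST sets, iterate to fixpoint:
[1]
  A via A→a a: +{a}
  B via B→b b: +{b}
  C via C→a a: +{a}
  S via S→A C C: +{a}
  S via S→b: +{b}
  FIRST[S]={a,b}  FIRST[A]={a}  FIRST[B]={b}  FIRST[C]={a}
[2]
  A via A→B C: +{b}
  FIRST[S]={a,b}  FIRST[A]={a,b}  FIRST[B]={b}  FIRST[C]={a}
[3] (no change)
  FIRST[S]={a,b}  FIRST[A]={a,b}  FIRST[B]={b}  FIRST[C]={a}

FOLLOW sets:
initialize: $ ∈ FOLLOW(S)
pass 1:
  A→B C: FOLLOW(B) ⊇ FIRST(C) = {a}; new: +{a}
  S→A C C: FOLLOW(A) ⊇ FIRST(C) = {a}; new: +{a}
  S→A C C: FOLLOW(C) ⊇ FIRST(C) = {a}; new: +{a}
  S→A C C: FOLLOW(C) ⊇ FOLLOW(S) ⊇ {$}; new: +{$}
  S→C b S: FOLLOW(C) ⊇ FIRST(b) = {b}; new: +{b}
  S: {$}  A: {a}  B: {a}  C: {$,a,b}
pass 2:
  A→S: FOLLOW(S) ⊇ FOLLOW(A) ⊇ {a}; new: +{a}
  S: {$,a}  A: {a}  B: {a}  C: {$,a,b}
pass 3: — fixpoint
  S: {$,a}  A: {a}  B: {a}  C: {$,a,b}

FOLLOW(A) = ["a"]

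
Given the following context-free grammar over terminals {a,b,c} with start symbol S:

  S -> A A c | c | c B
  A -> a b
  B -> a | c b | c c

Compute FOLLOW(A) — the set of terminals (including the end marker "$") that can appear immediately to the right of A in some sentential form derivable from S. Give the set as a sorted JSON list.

Compute FIRST by fixpoint:
pass 1:
  A via A→a b: +{a}
  B via B→a: +{a}
  B via B→c b: +{c}
  S via S→A A c: +{a}
  S via S→c: +{c}
  FIRST[S]={a,c}  FIRST[A]={a}  FIRST[B]={a,c}
pass 2: (no change)
  FIRST[S]={a,c}  FIRST[A]={a}  FIRST[B]={a,c}

FOLLOW iteration:
seed FOLLOW(S) with $
iter 1:
  S→A A c: FOLLOW(A) ⊇ FIRST(A) = {a}; new: +{a}
  S→A A c: FOLLOW(A) ⊇ FIRST(c) = {c}; new: +{c}
  S→c B: FOLLOW(B) ⊇ FOLLOW(S) ⊇ {$}; new: +{$}
  S: {$}  A: {a,c}  B: {$}
iter 2: done
  S: {$}  A: {a,c}  B: {$}

FOLLOW(A) = ["a", "c"]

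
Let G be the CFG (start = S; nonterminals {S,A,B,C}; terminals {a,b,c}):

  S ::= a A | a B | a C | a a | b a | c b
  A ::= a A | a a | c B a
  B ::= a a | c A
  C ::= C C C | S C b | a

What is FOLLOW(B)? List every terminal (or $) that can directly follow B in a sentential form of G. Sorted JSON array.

FIRST sets, iterate to fixpoint:
iter 1:
  A via A→a A: +{a}
  A via A→c B a: +{c}
  B via B→a a: +{a}
  B via B→c A: +{c}
  C via C→a: +{a}
  S via S→a A: +{a}
  S via S→b a: +{b}
  S via S→c b: +{c}
  FIRST[S]={a,b,c}  FIRST[A]={a,c}  FIRST[B]={a,c}  FIRST[C]={a}
iter 2:
  C via C→S C b: +{b,c}
  FIRST[S]={a,b,c}  FIRST[A]={a,c}  FIRST[B]={a,c}  FIRST[C]={a,b,c}
iter 3: — fixpoint
  FIRST[S]={a,b,c}  FIRST[A]={a,c}  FIRST[B]={a,c}  FIRST[C]={a,b,c}

Compute FOLLOW by fixpoint:
seed FOLLOW(S) with $
round 1:
  A→c B a: FOLLOW(B) ⊇ FIRST(a) = {a}; new: +{a}
  B→c A: FOLLOW(A) ⊇ FOLLOW(B) ⊇ {a}; new: +{a}
  C→C C C: FOLLOW(C) ⊇ FIRST(C) = {a,b,c}; new: +{a,b,c}
  C→S C b: FOLLOW(S) ⊇ FIRST(C) = {a,b,c}; new: +{a,b,c}
  S→a A: FOLLOW(A) ⊇ FOLLOW(S) ⊇ {$,a,b,c}; new: +{$,b,c}
  S→a B: FOLLOW(B) ⊇ FOLLOW(S) ⊇ {$,a,b,c}; new: +{$,b,c}
  S→a C: FOLLOW(C) ⊇ FOLLOW(S) ⊇ {$,a,b,c}; new: +{$}
  FOLLOW[S]={$,a,b,c}  FOLLOW[A]={$,a,b,c}  FOLLOW[B]={$,a,b,c}  FOLLOW[C]={$,a,b,c}
round 2: — fixpoint
  FOLLOW[S]={$,a,b,c}  FOLLOW[A]={$,a,b,c}  FOLLOW[B]={$,a,b,c}  FOLLOW[C]={$,a,b,c}

FOLLOW(B) = ["$", "a", "b", "c"]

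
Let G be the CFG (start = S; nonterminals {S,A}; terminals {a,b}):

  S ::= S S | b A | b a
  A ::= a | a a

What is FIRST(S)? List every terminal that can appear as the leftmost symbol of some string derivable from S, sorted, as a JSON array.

FIRST sets, iterate to fixpoint:
pass 1:
  A via A→a: +{a}
  S via S→b A: +{b}
  FIRST[S]={b}  FIRST[A]={a}
pass 2: done
  FIRST[S]={b}  FIRST[A]={a}

FIRST(S) = ["b"]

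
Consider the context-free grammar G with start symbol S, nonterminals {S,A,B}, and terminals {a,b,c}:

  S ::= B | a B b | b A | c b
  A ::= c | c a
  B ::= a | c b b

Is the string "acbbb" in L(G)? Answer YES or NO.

Convert to CNF:
  S -> T0 T2 | T0 X5 | T1 X4 | T2 A | a
  A -> T0 T1 | c
  B -> T0 X3 | a
  T0 -> c
  T1 -> a
  T2 -> b
  X3 -> T2 T2
  X4 -> B T2
  X5 -> T2 T2

Fill CYK table bottom-up:
  T[0,0] 'a' = {B,S,T1}  orig:{B,S}
  T[1,1] 'c' = {A,T0}  orig:{A}
  T[2,2] 'b' = {T2}  orig:{}
  T[3,3] 'b' = {T2}  orig:{}
  T[4,4] 'b' = {T2}  orig:{}
  T[0,1] 'ac' = ∅
  T[1,2] 'cb' = {S}
  T[2,3] 'bb' = {X3,X5}  orig:{}
  T[3,4] 'bb' = {X3,X5}  orig:{}
  T[0,2] 'acb' = ∅
  T[1,3] 'cbb' = {B,S}
  T[2,4] 'bbb' = ∅
  T[0,3] 'acbb' = ∅
  T[1,4] 'cbbb' = {X4}  orig:{}
  T[0,4] 'acbbb' = {S}

S ∈ T[0,4] ⇒ YES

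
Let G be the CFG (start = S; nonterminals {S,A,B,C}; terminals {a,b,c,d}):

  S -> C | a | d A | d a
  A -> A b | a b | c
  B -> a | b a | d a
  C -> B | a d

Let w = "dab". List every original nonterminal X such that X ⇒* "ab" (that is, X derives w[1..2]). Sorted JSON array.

CNF form of G:
  S -> T0 T1 | T1 T2 | T2 A | T2 T1 | a
  A -> A T0 | T1 T0 | c
  B -> T0 T1 | T2 T1 | a
  C -> T0 T1 | T1 T2 | T2 T1 | a
  T0 -> b
  T1 -> a
  T2 -> d

CYK table (by increasing span) (cells [i..j] with 1 ≤ i ≤ j ≤ 2 only):
  T[1,1] 'a' = {B,C,S,T1}  orig:{B,C,S}
  T[2,2] 'b' = {T0}  orig:{}
  T[1,2] 'ab' = {A}

Original NTs in T[1,2] deriving "ab": ["A"]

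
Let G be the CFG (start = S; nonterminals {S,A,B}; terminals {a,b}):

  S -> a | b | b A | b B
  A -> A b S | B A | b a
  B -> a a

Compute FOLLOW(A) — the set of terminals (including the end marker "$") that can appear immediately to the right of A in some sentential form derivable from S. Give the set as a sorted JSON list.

FIRST iteration:
iter 1:
  A via A→b a: +{b}
  B via B→a a: +{a}
  S via S→a: +{a}
  S via S→b: +{b}
  FIRST(S)={a,b}  FIRST(A)={b}  FIRST(B)={a}
iter 2:
  A via A→B A: +{a}
  FIRST(S)={a,b}  FIRST(A)={a,b}  FIRST(B)={a}
iter 3: (stable)
  FIRST(S)={a,b}  FIRST(A)={a,b}  FIRST(B)={a}

FOLLOW iteration:
seed FOLLOW(S) with $
[1]
  A→A b S: FOLLOW(A) ⊇ FIRST(b) = {b}; new: +{b}
  A→A b S: FOLLOW(S) ⊇ FOLLOW(A) ⊇ {b}; new: +{b}
  A→B A: FOLLOW(B) ⊇ FIRST(A) = {a,b}; new: +{a,b}
  S→b A: FOLLOW(A) ⊇ FOLLOW(S) ⊇ {$,b}; new: +{$}
  S→b B: FOLLOW(B) ⊇ FOLLOW(S) ⊇ {$,b}; new: +{$}
  FOLLOW(S)={$,b}  FOLLOW(A)={$,b}  FOLLOW(B)={$,a,b}
[2] (no change)
  FOLLOW(S)={$,b}  FOLLOW(A)={$,b}  FOLLOW(B)={$,a,b}

FOLLOW(A) = ["$", "b"]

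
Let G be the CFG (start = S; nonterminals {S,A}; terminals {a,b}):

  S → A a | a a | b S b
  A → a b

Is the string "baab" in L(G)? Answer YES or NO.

CNF form of G:
  S -> A T0 | T0 T0 | T1 X2
  A -> T0 T1
  T0 -> a
  T1 -> b
  X2 -> S T1

CYK table (by increasing span):
  T[0,0] 'b' = {T1}  orig:{}
  T[1,1] 'a' = {T0}  orig:{}
  T[2,2] 'a' = {T0}  orig:{}
  T[3,3] 'b' = {T1}  orig:{}
  T[0,1] 'ba' = ∅
  T[1,2] 'aa' = {S}
  T[2,3] 'ab' = {A}
  T[0,2] 'baa' = ∅
  T[1,3] 'aab' = {X2}  orig:{}
  T[0,3] 'baab' = {S}

S ∈ T[0,3] ⇒ YES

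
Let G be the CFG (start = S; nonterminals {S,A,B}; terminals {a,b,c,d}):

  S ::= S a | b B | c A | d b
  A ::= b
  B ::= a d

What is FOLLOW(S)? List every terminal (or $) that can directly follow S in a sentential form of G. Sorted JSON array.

Compute FIRST by fixpoint:
round 1:
  A via A→b: +{b}
  B via B→a d: +{a}
  S via S→b B: +{b}
  S via S→c A: +{c}
  S via S→d b: +{d}
  S: {b,c,d}  A: {b}  B: {a}
round 2: — fixpoint
  S: {b,c,d}  A: {b}  B: {a}

FOLLOW iteration:
FOLLOW(S) := {$}
round 1:
  S→S a: FOLLOW(S) ⊇ FIRST(a) = {a}; new: +{a}
  S→b B: FOLLOW(B) ⊇ FOLLOW(S) ⊇ {$,a}; new: +{$,a}
  S→c A: FOLLOW(A) ⊇ FOLLOW(S) ⊇ {$,a}; new: +{$,a}
  FOLLOW[S]={$,a}  FOLLOW[A]={$,a}  FOLLOW[B]={$,a}
round 2: (stable)
  FOLLOW[S]={$,a}  FOLLOW[A]={$,a}  FOLLOW[B]={$,a}

FOLLOW(S) = ["$", "a"]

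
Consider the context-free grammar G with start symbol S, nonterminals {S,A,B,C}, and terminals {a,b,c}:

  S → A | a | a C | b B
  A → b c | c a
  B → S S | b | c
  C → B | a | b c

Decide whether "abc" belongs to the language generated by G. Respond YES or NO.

CNF form of G:
  S -> T0 B | T0 T1 | T1 T2 | T2 C | a
  A -> T0 T1 | T1 T2
  B -> S S | b | c
  C -> S S | T0 T1 | a | b | c
  T0 -> b
  T1 -> c
  T2 -> a

Fill CYK table bottom-up:
  T[0,0] 'a' = {C,S,T2}  orig:{C,S}
  T[1,1] 'b' = {B,C,T0}  orig:{B,C}
  T[2,2] 'c' = {B,C,T1}  orig:{B,C}
  T[0,1] 'ab' = {S}
  T[1,2] 'bc' = {A,C,S}
  T[0,2] 'abc' = {B,C,S}

S ∈ T[0,2] ⇒ YES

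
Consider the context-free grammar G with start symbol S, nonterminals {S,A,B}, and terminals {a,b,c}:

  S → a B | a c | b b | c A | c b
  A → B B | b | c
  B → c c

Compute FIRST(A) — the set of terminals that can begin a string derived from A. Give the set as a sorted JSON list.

FIRST iteration:
round 1:
  A via A→b: +{b}
  A via A→c: +{c}
  B via B→c c: +{c}
  S via S→a B: +{a}
  S via S→b b: +{b}
  S via S→c A: +{c}
  FIRST[S]={a,b,c}  FIRST[A]={b,c}  FIRST[B]={c}
round 2: (no change)
  FIRST[S]={a,b,c}  FIRST[A]={b,c}  FIRST[B]={c}

FIRST(A) = ["b", "c"]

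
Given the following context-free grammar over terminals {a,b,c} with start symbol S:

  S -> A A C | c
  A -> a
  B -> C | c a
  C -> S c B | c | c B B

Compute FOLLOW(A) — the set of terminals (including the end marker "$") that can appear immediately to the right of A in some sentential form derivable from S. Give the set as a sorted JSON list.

FIRST iteration:
pass 1:
  A via A→a: +{a}
  B via B→c a: +{c}
  C via C→c: +{c}
  S via S→A A C: +{a}
  S via S→c: +{c}
  FIRST[S]={a,c}  FIRST[A]={a}  FIRST[B]={c}  FIRST[C]={c}
pass 2:
  C via C→S c B: +{a}
  FIRST[S]={a,c}  FIRST[A]={a}  FIRST[B]={c}  FIRST[C]={a,c}
pass 3:
  B via B→C: +{a}
  FIRST[S]={a,c}  FIRST[A]={a}  FIRST[B]={a,c}  FIRST[C]={a,c}
pass 4: (no change)
  FIRST[S]={a,c}  FIRST[A]={a}  FIRST[B]={a,c}  FIRST[C]={a,c}

FOLLOW iteration:
FOLLOW(S) := {$}
iter 1:
  C→S c B: FOLLOW(S) ⊇ FIRST(c) = {c}; new: +{c}
  C→c B B: FOLLOW(B) ⊇ FIRST(B) = {a,c}; new: +{a,c}
  S→A A C: FOLLOW(A) ⊇ FIRST(A) = {a}; new: +{a}
  S→A A C: FOLLOW(A) ⊇ FIRST(C) = {a,c}; new: +{c}
  S→A A C: FOLLOW(C) ⊇ FOLLOW(S) ⊇ {$,c}; new: +{$,c}
  FOLLOW(S)={$,c}  FOLLOW(A)={a,c}  FOLLOW(B)={a,c}  FOLLOW(C)={$,c}
iter 2:
  B→C: FOLLOW(C) ⊇ FOLLOW(B) ⊇ {a,c}; new: +{a}
  C→S c B: FOLLOW(B) ⊇ FOLLOW(C) ⊇ {$,a,c}; new: +{$}
  FOLLOW(S)={$,c}  FOLLOW(A)={a,c}  FOLLOW(B)={$,a,c}  FOLLOW(C)={$,a,c}
iter 3: (stable)
  FOLLOW(S)={$,c}  FOLLOW(A)={a,c}  FOLLOW(B)={$,a,c}  FOLLOW(C)={$,a,c}

FOLLOW(A) = ["a", "c"]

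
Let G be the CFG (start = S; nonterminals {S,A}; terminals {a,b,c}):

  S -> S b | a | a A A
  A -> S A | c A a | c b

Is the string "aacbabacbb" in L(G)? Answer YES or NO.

CNF form of G:
  S -> S T2 | T1 X4 | a
  A -> S A | T0 T2 | T0 X3
  T0 -> c
  T1 -> a
  T2 -> b
  X3 -> A T1
  X4 -> A A

CYK table (by increasing span):
  cell(0,0) a: {S,T1}  orig:{S}
  cell(1,1) a: {S,T1}  orig:{S}
  cell(2,2) c: {T0}  orig:{}
  cell(3,3) b: {T2}  orig:{}
  cell(4,4) a: {S,T1}  orig:{S}
  cell(5,5) b: {T2}  orig:{}
  cell(6,6) a: {S,T1}  orig:{S}
  cell(7,7) c: {T0}  orig:{}
  cell(8,8) b: {T2}  orig:{}
  cell(9,9) b: {T2}  orig:{}
  cell(0,1) aa: ∅
  cell(1,2) ac: ∅
  cell(2,3) cb: {A}
  cell(3,4) ba: ∅
  cell(4,5) ab: {S}
  cell(5,6) ba: ∅
  cell(6,7) ac: ∅
  cell(7,8) cb: {A}
  cell(8,9) bb: ∅
  cell(0,2) aac: ∅
  cell(1,3) acb: {A}
  cell(2,4) cba: {X3}  orig:{}
  cell(3,5) bab: ∅
  cell(4,6) aba: ∅
  cell(5,7) bac: ∅
  cell(6,8) acb: {A}
  cell(7,9) cbb: ∅
  cell(0,3) aacb: {A}
  cell(1,4) acba: {X3}  orig:{}
  cell(2,5) cbab: ∅
  cell(3,6) baba: ∅
  cell(4,7) abac: ∅
  cell(5,8) bacb: ∅
  cell(6,9) acbb: ∅
  cell(0,4) aacba: {X3}  orig:{}
  cell(1,5) acbab: ∅
  cell(2,6) cbaba: ∅
  cell(3,7) babac: ∅
  cell(4,8) abacb: {A}
  cell(5,9) bacbb: ∅
  cell(0,5) aacbab: ∅
  cell(1,6) acbaba: ∅
  cell(2,7) cbabac: ∅
  cell(3,8) babacb: ∅
  cell(4,9) abacbb: ∅
  cell(0,6) aacbaba: ∅
  cell(1,7) acbabac: ∅
  cell(2,8) cbabacb: {X4}  orig:{}
  cell(3,9) babacbb: ∅
  cell(0,7) aacbabac: ∅
  cell(1,8) acbabacb: {S,X4}  orig:{S}
  cell(2,9) cbabacbb: ∅
  cell(0,8) aacbabacb: {S,X4}  orig:{S}
  cell(1,9) acbabacbb: {S}
  cell(0,9) aacbabacbb: {S}

S ∈ T[0,9] ⇒ YES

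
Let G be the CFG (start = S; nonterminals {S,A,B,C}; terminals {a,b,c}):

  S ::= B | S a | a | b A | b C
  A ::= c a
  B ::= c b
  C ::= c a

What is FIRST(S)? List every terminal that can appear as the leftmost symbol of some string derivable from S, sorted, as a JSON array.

FIRST sets, iterate to fixpoint:
round 1:
  A via A→c a: +{c}
  B via B→c b: +{c}
  C via C→c a: +{c}
  S via S→B: +{c}
  S via S→a: +{a}
  S via S→b A: +{b}
  S: {a,b,c}  A: {c}  B: {c}  C: {c}
round 2: (no change)
  S: {a,b,c}  A: {c}  B: {c}  C: {c}

FIRST(S) = ["a", "b", "c"]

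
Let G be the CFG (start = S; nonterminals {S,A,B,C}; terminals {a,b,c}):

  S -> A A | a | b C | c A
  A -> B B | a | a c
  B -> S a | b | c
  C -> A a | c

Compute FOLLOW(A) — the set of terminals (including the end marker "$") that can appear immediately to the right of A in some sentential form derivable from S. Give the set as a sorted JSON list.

FIRST iteration:
round 1:
  A via A→a: +{a}
  B via B→b: +{b}
  B via B→c: +{c}
  C via C→A a: +{a}
  C via C→c: +{c}
  S via S→A A: +{a}
  S via S→b C: +{b}
  S via S→c A: +{c}
  S: {a,b,c}  A: {a}  B: {b,c}  C: {a,c}
round 2:
  A via A→B B: +{b,c}
  B via B→S a: +{a}
  C via C→A a: +{b}
  S: {a,b,c}  A: {a,b,c}  B: {a,b,c}  C: {a,b,c}
round 3: — fixpoint
  S: {a,b,c}  A: {a,b,c}  B: {a,b,c}  C: {a,b,c}

FOLLOW iteration:
FOLLOW(S) := {$}
pass 1:
  A→B B: FOLLOW(B) ⊇ FIRST(B) = {a,b,c}; new: +{a,b,c}
  B→S a: FOLLOW(S) ⊇ FIRST(a) = {a}; new: +{a}
  C→A a: FOLLOW(A) ⊇ FIRST(a) = {a}; new: +{a}
  S→A A: FOLLOW(A) ⊇ FIRST(A) = {a,b,c}; new: +{b,c}
  S→A A: FOLLOW(A) ⊇ FOLLOW(S) ⊇ {$,a}; new: +{$}
  S→b C: FOLLOW(C) ⊇ FOLLOW(S) ⊇ {$,a}; new: +{$,a}
  S: {$,a}  A: {$,a,b,c}  B: {a,b,c}  C: {$,a}
pass 2:
  A→B B: FOLLOW(B) ⊇ FOLLOW(A) ⊇ {$,a,b,c}; new: +{$}
  S: {$,a}  A: {$,a,b,c}  B: {$,a,b,c}  C: {$,a}
pass 3: (stable)
  S: {$,a}  A: {$,a,b,c}  B: {$,a,b,c}  C: {$,a}

FOLLOW(A) = ["$", "a", "b", "c"]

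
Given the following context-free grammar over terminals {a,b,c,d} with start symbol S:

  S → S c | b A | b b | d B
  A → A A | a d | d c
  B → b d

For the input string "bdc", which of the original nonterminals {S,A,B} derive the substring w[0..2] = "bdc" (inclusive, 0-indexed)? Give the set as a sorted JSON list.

Convert to CNF:
  S -> S T2 | T1 B | T3 A | T3 T3
  A -> A A | T0 T1 | T1 T2
  B -> T3 T1
  T0 -> a
  T1 -> d
  T2 -> c
  T3 -> b

CYK fill — only the sub-triangle for w[0..2]:
  T[0,0] 'b' = {T3}  orig:{}
  T[1,1] 'd' = {T1}  orig:{}
  T[2,2] 'c' = {T2}  orig:{}
  T[0,1] 'bd' = {B}
  T[1,2] 'dc' = {A}
  T[0,2] 'bdc' = {S}

Original NTs in T[0,2] deriving "bdc": ["S"]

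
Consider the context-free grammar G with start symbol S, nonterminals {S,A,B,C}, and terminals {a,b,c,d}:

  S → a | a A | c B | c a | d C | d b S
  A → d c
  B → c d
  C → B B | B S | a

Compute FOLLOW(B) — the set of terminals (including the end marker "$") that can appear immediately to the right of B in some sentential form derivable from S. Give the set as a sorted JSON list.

FIRST sets, iterate to fixpoint:
iter 1:
  A via A→d c: +{d}
  B via B→c d: +{c}
  C via C→B B: +{c}
  C via C→a: +{a}
  S via S→a: +{a}
  S via S→c B: +{c}
  S via S→d C: +{d}
  FIRST(S)={a,c,d}  FIRST(A)={d}  FIRST(B)={c}  FIRST(C)={a,c}
iter 2: (no change)
  FIRST(S)={a,c,d}  FIRST(A)={d}  FIRST(B)={c}  FIRST(C)={a,c}

FOLLOW sets:
seed FOLLOW(S) with $
iter 1:
  C→B B: FOLLOW(B) ⊇ FIRST(B) = {c}; new: +{c}
  C→B S: FOLLOW(B) ⊇ FIRST(S) = {a,c,d}; new: +{a,d}
  S→a A: FOLLOW(A) ⊇ FOLLOW(S) ⊇ {$}; new: +{$}
  S→c B: FOLLOW(B) ⊇ FOLLOW(S) ⊇ {$}; new: +{$}
  S→d C: FOLLOW(C) ⊇ FOLLOW(S) ⊇ {$}; new: +{$}
  FOLLOW[S]={$}  FOLLOW[A]={$}  FOLLOW[B]={$,a,c,d}  FOLLOW[C]={$}
iter 2: (no change)
  FOLLOW[S]={$}  FOLLOW[A]={$}  FOLLOW[B]={$,a,c,d}  FOLLOW[C]={$}

FOLLOW(B) = ["$", "a", "c", "d"]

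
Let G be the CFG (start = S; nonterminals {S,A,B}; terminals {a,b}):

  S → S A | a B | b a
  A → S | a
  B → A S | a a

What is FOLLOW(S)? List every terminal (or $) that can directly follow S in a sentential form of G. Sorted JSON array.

FIRST iteration:
[1]
  A via A→a: +{a}
  B via B→A S: +{a}
  S via S→a B: +{a}
  S via S→b a: +{b}
  S: {a,b}  A: {a}  B: {a}
[2]
  A via A→S: +{b}
  B via B→A S: +{b}
  S: {a,b}  A: {a,b}  B: {a,b}
[3] (no change)
  S: {a,b}  A: {a,b}  B: {a,b}

Compute FOLLOW by fixpoint:
FOLLOW(S) := {$}
pass 1:
  B→A S: FOLLOW(A) ⊇ FIRST(S) = {a,b}; new: +{a,b}
  S→S A: FOLLOW(S) ⊇ FIRST(A) = {a,b}; new: +{a,b}
  S→S A: FOLLOW(A) ⊇ FOLLOW(S) ⊇ {$,a,b}; new: +{$}
  S→a B: FOLLOW(B) ⊇ FOLLOW(S) ⊇ {$,a,b}; new: +{$,a,b}
  FOLLOW[S]={$,a,b}  FOLLOW[A]={$,a,b}  FOLLOW[B]={$,a,b}
pass 2: (stable)
  FOLLOW[S]={$,a,b}  FOLLOW[A]={$,a,b}  FOLLOW[B]={$,a,b}

FOLLOW(S) = ["$", "a", "b"]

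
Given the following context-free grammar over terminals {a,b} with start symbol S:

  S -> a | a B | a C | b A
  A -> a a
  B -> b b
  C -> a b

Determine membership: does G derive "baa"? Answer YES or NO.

CNF form of G:
  S -> T0 B | T0 C | T1 A | a
  A -> T0 T0
  B -> T1 T1
  C -> T0 T1
  T0 -> a
  T1 -> b

Fill CYK table bottom-up:
  [0..0]={T1}  "b"  orig:{}
  [1..1]={S,T0}  "a"  orig:{S}
  [2..2]={S,T0}  "a"  orig:{S}
  [0..1]=∅  "ba"
  [1..2]={A}  "aa"
  [0..2]={S}  "baa"

S ∈ T[0,2] ⇒ YES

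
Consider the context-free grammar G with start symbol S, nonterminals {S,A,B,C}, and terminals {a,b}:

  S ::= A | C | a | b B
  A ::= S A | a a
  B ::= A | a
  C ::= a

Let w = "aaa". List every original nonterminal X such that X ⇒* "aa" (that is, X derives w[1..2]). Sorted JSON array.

CNF form of G:
  S -> S A | T0 T0 | T1 B | a
  A -> S A | T0 T0
  B -> S A | T0 T0 | a
  C -> a
  T0 -> a
  T1 -> b

CYK table (by increasing span) (cells [i..j] with 1 ≤ i ≤ j ≤ 2 only):
  cell(1,1) a: {B,C,S,T0}  orig:{B,C,S}
  cell(2,2) a: {B,C,S,T0}  orig:{B,C,S}
  cell(1,2) aa: {A,B,S}

Original NTs in T[1,2] deriving "aa": ["A", "B", "S"]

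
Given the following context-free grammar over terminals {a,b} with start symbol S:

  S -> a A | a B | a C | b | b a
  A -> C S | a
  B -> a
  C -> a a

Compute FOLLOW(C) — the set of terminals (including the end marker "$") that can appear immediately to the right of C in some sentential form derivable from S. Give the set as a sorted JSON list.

Compute FIRST by fixpoint:
[1]
  A via A→a: +{a}
  B via B→a: +{a}
  C via C→a a: +{a}
  S via S→a A: +{a}
  S via S→b: +{b}
  FIRST[S]={a,b}  FIRST[A]={a}  FIRST[B]={a}  FIRST[C]={a}
[2] (no change)
  FIRST[S]={a,b}  FIRST[A]={a}  FIRST[B]={a}  FIRST[C]={a}

FOLLOW iteration:
initialize: $ ∈ FOLLOW(S)
[1]
  A→C S: FOLLOW(C) ⊇ FIRST(S) = {a,b}; new: +{a,b}
  S→a A: FOLLOW(A) ⊇ FOLLOW(S) ⊇ {$}; new: +{$}
  S→a B: FOLLOW(B) ⊇ FOLLOW(S) ⊇ {$}; new: +{$}
  S→a C: FOLLOW(C) ⊇ FOLLOW(S) ⊇ {$}; new: +{$}
  S: {$}  A: {$}  B: {$}  C: {$,a,b}
[2] done
  S: {$}  A: {$}  B: {$}  C: {$,a,b}

FOLLOW(C) = ["$", "a", "b"]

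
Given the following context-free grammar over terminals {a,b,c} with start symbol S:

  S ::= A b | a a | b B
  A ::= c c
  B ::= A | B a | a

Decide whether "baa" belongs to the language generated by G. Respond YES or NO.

Convert to CNF:
  S -> A T2 | T1 T1 | T2 B
  A -> T0 T0
  B -> B T1 | T0 T0 | a
  T0 -> c
  T1 -> a
  T2 -> b

Fill CYK table bottom-up:
  [0..0]={T2}  "b"  orig:{}
  [1..1]={B,T1}  "a"  orig:{B}
  [2..2]={B,T1}  "a"  orig:{B}
  [0..1]={S}  "ba"
  [1..2]={B,S}  "aa"
  [0..2]={S}  "baa"

S ∈ T[0,2] ⇒ YES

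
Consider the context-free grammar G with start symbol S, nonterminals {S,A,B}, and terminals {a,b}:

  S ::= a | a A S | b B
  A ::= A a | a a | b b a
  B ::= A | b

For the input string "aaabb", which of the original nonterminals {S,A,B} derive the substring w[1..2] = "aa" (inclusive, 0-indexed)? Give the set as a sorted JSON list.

Convert to CNF:
  S -> T0 X4 | T1 B | a
  A -> A T0 | T0 T0 | T1 X2
  B -> A T0 | T0 T0 | T1 X3 | b
  T0 -> a
  T1 -> b
  X2 -> T1 T0
  X3 -> T1 T0
  X4 -> A S

CYK fill — only the sub-triangle for w[1..2]:
  cell(1,1) a: {S,T0}  orig:{S}
  cell(2,2) a: {S,T0}  orig:{S}
  cell(1,2) aa: {A,B}

Original NTs in T[1,2] deriving "aa": ["A", "B"]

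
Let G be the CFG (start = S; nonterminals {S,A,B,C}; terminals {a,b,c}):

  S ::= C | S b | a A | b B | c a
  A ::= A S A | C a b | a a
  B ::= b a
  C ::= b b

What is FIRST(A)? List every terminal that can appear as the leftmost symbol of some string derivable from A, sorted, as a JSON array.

FIRST sets, iterate to fixpoint:
round 1:
  A via A→a a: +{a}
  B via B→b a: +{b}
  C via C→b b: +{b}
  S via S→C: +{b}
  S via S→a A: +{a}
  S via S→c a: +{c}
  FIRST(S)={a,b,c}  FIRST(A)={a}  FIRST(B)={b}  FIRST(C)={b}
round 2:
  A via A→C a b: +{b}
  FIRST(S)={a,b,c}  FIRST(A)={a,b}  FIRST(B)={b}  FIRST(C)={b}
round 3: done
  FIRST(S)={a,b,c}  FIRST(A)={a,b}  FIRST(B)={b}  FIRST(C)={b}

FIRST(A) = ["a", "b"]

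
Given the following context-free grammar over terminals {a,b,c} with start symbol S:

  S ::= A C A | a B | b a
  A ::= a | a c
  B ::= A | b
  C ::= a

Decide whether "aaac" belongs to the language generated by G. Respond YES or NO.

Convert to CNF:
  S -> A X3 | T0 B | T2 T0
  A -> T0 T1 | a
  B -> T0 T1 | a | b
  C -> a
  T0 -> a
  T1 -> c
  T2 -> b
  X3 -> C A

CYK fill:
  [0..0]={A,B,C,T0}  "a"  orig:{A,B,C}
  [1..1]={A,B,C,T0}  "a"  orig:{A,B,C}
  [2..2]={A,B,C,T0}  "a"  orig:{A,B,C}
  [3..3]={T1}  "c"  orig:{}
  [0..1]={S,X3}  "aa"  orig:{S}
  [1..2]={S,X3}  "aa"  orig:{S}
  [2..3]={A,B}  "ac"
  [0..2]={S}  "aaa"
  [1..3]={S,X3}  "aac"  orig:{S}
  [0..3]={S}  "aaac"

S ∈ T[0,3] ⇒ YES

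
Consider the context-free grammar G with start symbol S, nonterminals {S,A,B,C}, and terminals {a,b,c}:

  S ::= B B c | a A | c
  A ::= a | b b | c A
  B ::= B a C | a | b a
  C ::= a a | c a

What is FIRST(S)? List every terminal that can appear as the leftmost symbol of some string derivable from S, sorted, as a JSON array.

FIRST sets, iterate to fixpoint:
pass 1:
  A via A→a: +{a}
  A via A→b b: +{b}
  A via A→c A: +{c}
  B via B→a: +{a}
  B via B→b a: +{b}
  C via C→a a: +{a}
  C via C→c a: +{c}
  S via S→B B c: +{a,b}
  S via S→c: +{c}
  S: {a,b,c}  A: {a,b,c}  B: {a,b}  C: {a,c}
pass 2: — fixpoint
  S: {a,b,c}  A: {a,b,c}  B: {a,b}  C: {a,c}

FIRST(S) = ["a", "b", "c"]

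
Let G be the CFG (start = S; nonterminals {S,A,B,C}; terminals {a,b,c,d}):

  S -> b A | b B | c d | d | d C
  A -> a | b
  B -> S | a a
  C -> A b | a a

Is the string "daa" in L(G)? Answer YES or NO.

CNF form of G:
  S -> T1 A | T1 B | T2 T3 | T3 C | d
  A -> a | b
  B -> T0 T0 | T1 A | T1 B | T2 T3 | T3 C | d
  C -> A T1 | T0 T0
  T0 -> a
  T1 -> b
  T2 -> c
  T3 -> d

CYK fill:
  [0..0]={B,S,T3}  "d"  orig:{B,S}
  [1..1]={A,T0}  "a"  orig:{A}
  [2..2]={A,T0}  "a"  orig:{A}
  [0..1]=∅  "da"
  [1..2]={B,C}  "aa"
  [0..2]={B,S}  "daa"

S ∈ T[0,2] ⇒ YES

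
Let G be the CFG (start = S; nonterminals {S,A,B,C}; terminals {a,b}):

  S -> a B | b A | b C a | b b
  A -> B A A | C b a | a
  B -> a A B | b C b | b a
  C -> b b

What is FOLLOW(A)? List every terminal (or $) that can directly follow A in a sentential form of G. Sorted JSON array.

Compute FIRST by fixpoint:
iter 1:
  A via A→a: +{a}
  B via B→a A B: +{a}
  B via B→b C b: +{b}
  C via C→b b: +{b}
  S via S→a B: +{a}
  S via S→b A: +{b}
  FIRST(S)={a,b}  FIRST(A)={a}  FIRST(B)={a,b}  FIRST(C)={b}
iter 2:
  A via A→B A A: +{b}
  FIRST(S)={a,b}  FIRST(A)={a,b}  FIRST(B)={a,b}  FIRST(C)={b}
iter 3: (stable)
  FIRST(S)={a,b}  FIRST(A)={a,b}  FIRST(B)={a,b}  FIRST(C)={b}

Compute FOLLOW by fixpoint:
seed FOLLOW(S) with $
[1]
  A→B A A: FOLLOW(B) ⊇ FIRST(A) = {a,b}; new: +{a,b}
  A→B A A: FOLLOW(A) ⊇ FIRST(A) = {a,b}; new: +{a,b}
  A→C b a: FOLLOW(C) ⊇ FIRST(b) = {b}; new: +{b}
  S→a B: FOLLOW(B) ⊇ FOLLOW(S) ⊇ {$}; new: +{$}
  S→b A: FOLLOW(A) ⊇ FOLLOW(S) ⊇ {$}; new: +{$}
  S→b C a: FOLLOW(C) ⊇ FIRST(a) = {a}; new: +{a}
  FOLLOW(S)={$}  FOLLOW(A)={$,a,b}  FOLLOW(B)={$,a,b}  FOLLOW(C)={a,b}
[2] done
  FOLLOW(S)={$}  FOLLOW(A)={$,a,b}  FOLLOW(B)={$,a,b}  FOLLOW(C)={a,b}

FOLLOW(A) = ["$", "a", "b"]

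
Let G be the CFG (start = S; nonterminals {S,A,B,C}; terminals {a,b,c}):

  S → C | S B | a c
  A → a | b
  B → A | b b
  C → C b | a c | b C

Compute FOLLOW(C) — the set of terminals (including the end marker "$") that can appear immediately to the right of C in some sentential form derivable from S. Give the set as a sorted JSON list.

FIRST iteration:
round 1:
  A via A→a: +{a}
  A via A→b: +{b}
  B via B→A: +{a,b}
  C via C→a c: +{a}
  C via C→b C: +{b}
  S via S→C: +{a,b}
  S: {a,b}  A: {a,b}  B: {a,b}  C: {a,b}
round 2: — fixpoint
  S: {a,b}  A: {a,b}  B: {a,b}  C: {a,b}

FOLLOW iteration:
FOLLOW(S) := {$}
[1]
  C→C b: FOLLOW(C) ⊇ FIRST(b) = {b}; new: +{b}
  S→C: FOLLOW(C) ⊇ FOLLOW(S) ⊇ {$}; new: +{$}
  S→S B: FOLLOW(S) ⊇ FIRST(B) = {a,b}; new: +{a,b}
  S→S B: FOLLOW(B) ⊇ FOLLOW(S) ⊇ {$,a,b}; new: +{$,a,b}
  FOLLOW[S]={$,a,b}  FOLLOW[A]={}  FOLLOW[B]={$,a,b}  FOLLOW[C]={$,b}
[2]
  B→A: FOLLOW(A) ⊇ FOLLOW(B) ⊇ {$,a,b}; new: +{$,a,b}
  S→C: FOLLOW(C) ⊇ FOLLOW(S) ⊇ {$,a,b}; new: +{a}
  FOLLOW[S]={$,a,b}  FOLLOW[A]={$,a,b}  FOLLOW[B]={$,a,b}  FOLLOW[C]={$,a,b}
[3] (no change)
  FOLLOW[S]={$,a,b}  FOLLOW[A]={$,a,b}  FOLLOW[B]={$,a,b}  FOLLOW[C]={$,a,b}

FOLLOW(C) = ["$", "a", "b"]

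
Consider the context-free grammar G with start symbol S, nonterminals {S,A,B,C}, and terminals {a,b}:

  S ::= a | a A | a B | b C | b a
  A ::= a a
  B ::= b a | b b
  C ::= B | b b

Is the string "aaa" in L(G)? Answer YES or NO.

CNF form of G:
  S -> T0 A | T0 B | T1 C | T1 T0 | a
  A -> T0 T0
  B -> T1 T0 | T1 T1
  C -> T1 T0 | T1 T1
  T0 -> a
  T1 -> b

Fill CYK table bottom-up:
  cell(0,0) a: {S,T0}  orig:{S}
  cell(1,1) a: {S,T0}  orig:{S}
  cell(2,2) a: {S,T0}  orig:{S}
  cell(0,1) aa: {A}
  cell(1,2) aa: {A}
  cell(0,2) aaa: {S}

S ∈ T[0,2] ⇒ YES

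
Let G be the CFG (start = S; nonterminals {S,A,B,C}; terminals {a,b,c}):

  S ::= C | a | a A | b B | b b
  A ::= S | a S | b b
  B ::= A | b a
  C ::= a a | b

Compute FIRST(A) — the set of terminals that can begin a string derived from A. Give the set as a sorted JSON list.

FIRST sets, iterate to fixpoint:
round 1:
  A via A→a S: +{a}
  A via A→b b: +{b}
  B via B→A: +{a,b}
  C via C→a a: +{a}
  C via C→b: +{b}
  S via S→C: +{a,b}
  FIRST(S)={a,b}  FIRST(A)={a,b}  FIRST(B)={a,b}  FIRST(C)={a,b}
round 2: done
  FIRST(S)={a,b}  FIRST(A)={a,b}  FIRST(B)={a,b}  FIRST(C)={a,b}

FIRST(A) = ["a", "b"]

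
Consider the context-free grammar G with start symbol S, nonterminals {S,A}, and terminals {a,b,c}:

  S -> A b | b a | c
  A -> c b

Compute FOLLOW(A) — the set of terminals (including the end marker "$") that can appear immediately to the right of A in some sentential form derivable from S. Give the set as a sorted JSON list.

FIRST iteration:
iter 1:
  A via A→c b: +{c}
  S via S→A b: +{c}
  S via S→b a: +{b}
  FIRST[S]={b,c}  FIRST[A]={c}
iter 2: (no change)
  FIRST[S]={b,c}  FIRST[A]={c}

Compute FOLLOW by fixpoint:
initialize: $ ∈ FOLLOW(S)
pass 1:
  S→A b: FOLLOW(A) ⊇ FIRST(b) = {b}; new: +{b}
  S: {$}  A: {b}
pass 2: done
  S: {$}  A: {b}

FOLLOW(A) = ["b"]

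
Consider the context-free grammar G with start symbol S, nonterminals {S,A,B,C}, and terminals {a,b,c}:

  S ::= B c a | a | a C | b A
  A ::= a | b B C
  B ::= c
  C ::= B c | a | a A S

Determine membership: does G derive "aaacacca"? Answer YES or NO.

CNF form of G:
  S -> B X5 | T0 A | T2 C | a
  A -> T0 X3 | a
  B -> c
  C -> B T1 | T2 X4 | a
  T0 -> b
  T1 -> c
  T2 -> a
  X3 -> B C
  X4 -> A S
  X5 -> T1 T2

CYK table (by increasing span):
  [0..0]={A,C,S,T2}  "a"  orig:{A,C,S}
  [1..1]={A,C,S,T2}  "a"  orig:{A,C,S}
  [2..2]={A,C,S,T2}  "a"  orig:{A,C,S}
  [3..3]={B,T1}  "c"  orig:{B}
  [4..4]={A,C,S,T2}  "a"  orig:{A,C,S}
  [5..5]={B,T1}  "c"  orig:{B}
  [6..6]={B,T1}  "c"  orig:{B}
  [7..7]={A,C,S,T2}  "a"  orig:{A,C,S}
  [0..1]={S,X4}  "aa"  orig:{S}
  [1..2]={S,X4}  "aa"  orig:{S}
  [2..3]=∅  "ac"
  [3..4]={X3,X5}  "ca"  orig:{}
  [4..5]=∅  "ac"
  [5..6]={C}  "cc"
  [6..7]={X3,X5}  "ca"  orig:{}
  [0..2]={C,X4}  "aaa"  orig:{C}
  [1..3]=∅  "aac"
  [2..4]=∅  "aca"
  [3..5]=∅  "cac"
  [4..6]={S}  "acc"
  [5..7]={S}  "cca"
  [0..3]=∅  "aaac"
  [1..4]=∅  "aaca"
  [2..5]=∅  "acac"
  [3..6]=∅  "cacc"
  [4..7]={X4}  "acca"  orig:{}
  [0..4]=∅  "aaaca"
  [1..5]=∅  "aacac"
  [2..6]=∅  "acacc"
  [3..7]=∅  "cacca"
  [0..5]=∅  "aaacac"
  [1..6]=∅  "aacacc"
  [2..7]=∅  "acacca"
  [0..6]=∅  "aaacacc"
  [1..7]=∅  "aacacca"
  [0..7]=∅  "aaacacca"

S ∉ T[0,7] ⇒ NO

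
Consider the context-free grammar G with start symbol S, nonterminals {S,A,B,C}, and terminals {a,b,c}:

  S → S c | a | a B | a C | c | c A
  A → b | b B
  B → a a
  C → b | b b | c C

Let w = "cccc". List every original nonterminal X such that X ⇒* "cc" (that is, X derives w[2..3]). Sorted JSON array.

CNF form of G:
  S -> S T2 | T1 B | T1 C | T2 A | a | c
  A -> T0 B | b
  B -> T1 T1
  C -> T0 T0 | T2 C | b
  T0 -> b
  T1 -> a
  T2 -> c

CYK fill, restricted to cells inside w[2..3]:
  [2..2]={S,T2}  "c"  orig:{S}
  [3..3]={S,T2}  "c"  orig:{S}
  [2..3]={S}  "cc"

Original NTs in T[2,3] deriving "cc": ["S"]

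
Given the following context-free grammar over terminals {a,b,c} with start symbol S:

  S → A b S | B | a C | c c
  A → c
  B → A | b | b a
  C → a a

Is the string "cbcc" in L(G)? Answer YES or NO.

CNF form of G:
  S -> A X3 | T0 T1 | T1 C | T2 T2 | b | c
  A -> c
  B -> T0 T1 | b | c
  C -> T1 T1
  T0 -> b
  T1 -> a
  T2 -> c
  X3 -> T0 S

CYK fill:
  [0..0]={A,B,S,T2}  "c"  orig:{A,B,S}
  [1..1]={B,S,T0}  "b"  orig:{B,S}
  [2..2]={A,B,S,T2}  "c"  orig:{A,B,S}
  [3..3]={A,B,S,T2}  "c"  orig:{A,B,S}
  [0..1]=∅  "cb"
  [1..2]={X3}  "bc"  orig:{}
  [2..3]={S}  "cc"
  [0..2]={S}  "cbc"
  [1..3]={X3}  "bcc"  orig:{}
  [0..3]={S}  "cbcc"

S ∈ T[0,3] ⇒ YES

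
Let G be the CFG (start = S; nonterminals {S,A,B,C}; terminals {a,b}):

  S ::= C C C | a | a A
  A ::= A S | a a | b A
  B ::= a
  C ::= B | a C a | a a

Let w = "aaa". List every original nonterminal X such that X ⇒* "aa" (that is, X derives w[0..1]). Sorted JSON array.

CNF form of G:
  S -> C X3 | T0 A | a
  A -> A S | T0 T0 | T1 A
  B -> a
  C -> T0 T0 | T0 X2 | a
  T0 -> a
  T1 -> b
  X2 -> C T0
  X3 -> C C

CYK table (by increasing span) (cells [i..j] with 0 ≤ i ≤ j ≤ 1 only):
  T[0,0] 'a' = {B,C,S,T0}  orig:{B,C,S}
  T[1,1] 'a' = {B,C,S,T0}  orig:{B,C,S}
  T[0,1] 'aa' = {A,C,X2,X3}  orig:{A,C}

Original NTs in T[0,1] deriving "aa": ["A", "C"]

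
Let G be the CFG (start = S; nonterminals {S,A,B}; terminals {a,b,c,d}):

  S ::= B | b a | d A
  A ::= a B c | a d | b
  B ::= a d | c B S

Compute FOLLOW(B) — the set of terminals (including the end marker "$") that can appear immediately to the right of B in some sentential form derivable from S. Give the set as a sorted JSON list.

FIRST sets, iterate to fixpoint:
round 1:
  A via A→a B c: +{a}
  A via A→b: +{b}
  B via B→a d: +{a}
  B via B→c B S: +{c}
  S via S→B: +{a,c}
  S via S→b a: +{b}
  S via S→d A: +{d}
  FIRST(S)={a,b,c,d}  FIRST(A)={a,b}  FIRST(B)={a,c}
round 2: (stable)
  FIRST(S)={a,b,c,d}  FIRST(A)={a,b}  FIRST(B)={a,c}

FOLLOW iteration:
FOLLOW(S) := {$}
round 1:
  A→a B c: FOLLOW(B) ⊇ FIRST(c) = {c}; new: +{c}
  B→c B S: FOLLOW(B) ⊇ FIRST(S) = {a,b,c,d}; new: +{a,b,d}
  B→c B S: FOLLOW(S) ⊇ FOLLOW(B) ⊇ {a,b,c,d}; new: +{a,b,c,d}
  S→B: FOLLOW(B) ⊇ FOLLOW(S) ⊇ {$,a,b,c,d}; new: +{$}
  S→d A: FOLLOW(A) ⊇ FOLLOW(S) ⊇ {$,a,b,c,d}; new: +{$,a,b,c,d}
  FOLLOW[S]={$,a,b,c,d}  FOLLOW[A]={$,a,b,c,d}  FOLLOW[B]={$,a,b,c,d}
round 2: (no change)
  FOLLOW[S]={$,a,b,c,d}  FOLLOW[A]={$,a,b,c,d}  FOLLOW[B]={$,a,b,c,d}

FOLLOW(B) = ["$", "a", "b", "c", "d"]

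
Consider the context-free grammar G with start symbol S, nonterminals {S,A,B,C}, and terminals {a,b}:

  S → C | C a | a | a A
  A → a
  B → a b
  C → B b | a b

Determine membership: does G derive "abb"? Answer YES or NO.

CNF form of G:
  S -> B T1 | C T0 | T0 A | T0 T1 | a
  A -> a
  B -> T0 T1
  C -> B T1 | T0 T1
  T0 -> a
  T1 -> b

Fill CYK table bottom-up:
  cell(0,0) a: {A,S,T0}  orig:{A,S}
  cell(1,1) b: {T1}  orig:{}
  cell(2,2) b: {T1}  orig:{}
  cell(0,1) ab: {B,C,S}
  cell(1,2) bb: ∅
  cell(0,2) abb: {C,S}

S ∈ T[0,2] ⇒ YES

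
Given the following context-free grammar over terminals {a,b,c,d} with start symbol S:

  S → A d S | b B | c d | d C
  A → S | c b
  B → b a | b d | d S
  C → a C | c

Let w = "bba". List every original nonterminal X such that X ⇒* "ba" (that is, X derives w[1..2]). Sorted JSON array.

Convert to CNF:
  S -> A X5 | T0 C | T1 B | T2 T0
  A -> A X4 | T0 C | T1 B | T2 T0 | T2 T1
  B -> T0 S | T1 T0 | T1 T3
  C -> T3 C | c
  T0 -> d
  T1 -> b
  T2 -> c
  T3 -> a
  X4 -> T0 S
  X5 -> T0 S

CYK table (by increasing span) (cells [i..j] with 1 ≤ i ≤ j ≤ 2 only):
  [1..1]={T1}  "b"  orig:{}
  [2..2]={T3}  "a"  orig:{}
  [1..2]={B}  "ba"

Original NTs in T[1,2] deriving "ba": ["B"]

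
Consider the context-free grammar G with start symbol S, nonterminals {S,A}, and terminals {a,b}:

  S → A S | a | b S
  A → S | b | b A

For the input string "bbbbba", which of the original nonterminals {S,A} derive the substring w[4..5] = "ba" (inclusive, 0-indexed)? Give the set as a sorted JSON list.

CNF form of G:
  S -> A S | T0 S | a
  A -> A S | T0 A | T0 S | a | b
  T0 -> b

CYK fill — only the sub-triangle for w[4..5]:
  cell(4,4) b: {A,T0}  orig:{A}
  cell(5,5) a: {A,S}
  cell(4,5) ba: {A,S}

Original NTs in T[4,5] deriving "ba": ["A", "S"]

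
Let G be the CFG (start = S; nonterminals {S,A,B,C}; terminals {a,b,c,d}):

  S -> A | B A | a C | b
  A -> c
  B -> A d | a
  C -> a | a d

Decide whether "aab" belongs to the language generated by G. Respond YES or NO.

CNF form of G:
  S -> B A | T1 C | b | c
  A -> c
  B -> A T0 | a
  C -> T1 T0 | a
  T0 -> d
  T1 -> a

CYK table (by increasing span):
  cell(0,0) a: {B,C,T1}  orig:{B,C}
  cell(1,1) a: {B,C,T1}  orig:{B,C}
  cell(2,2) b: {S}
  cell(0,1) aa: {S}
  cell(1,2) ab: ∅
  cell(0,2) aab: ∅

S ∉ T[0,2] ⇒ NO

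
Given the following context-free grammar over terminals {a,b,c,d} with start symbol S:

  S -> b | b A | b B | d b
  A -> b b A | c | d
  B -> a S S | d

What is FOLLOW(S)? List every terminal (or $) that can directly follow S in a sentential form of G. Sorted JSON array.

FIRST sets, iterate to fixpoint:
pass 1:
  A via A→b b A: +{b}
  A via A→c: +{c}
  A via A→d: +{d}
  B via B→a S S: +{a}
  B via B→d: +{d}
  S via S→b: +{b}
  S via S→d b: +{d}
  FIRST(S)={b,d}  FIRST(A)={b,c,d}  FIRST(B)={a,d}
pass 2: (no change)
  FIRST(S)={b,d}  FIRST(A)={b,c,d}  FIRST(B)={a,d}

FOLLOW sets:
seed FOLLOW(S) with $
iter 1:
  B→a S S: FOLLOW(S) ⊇ FIRST(S) = {b,d}; new: +{b,d}
  S→b A: FOLLOW(A) ⊇ FOLLOW(S) ⊇ {$,b,d}; new: +{$,b,d}
  S→b B: FOLLOW(B) ⊇ FOLLOW(S) ⊇ {$,b,d}; new: +{$,b,d}
  S: {$,b,d}  A: {$,b,d}  B: {$,b,d}
iter 2: done
  S: {$,b,d}  A: {$,b,d}  B: {$,b,d}

FOLLOW(S) = ["$", "b", "d"]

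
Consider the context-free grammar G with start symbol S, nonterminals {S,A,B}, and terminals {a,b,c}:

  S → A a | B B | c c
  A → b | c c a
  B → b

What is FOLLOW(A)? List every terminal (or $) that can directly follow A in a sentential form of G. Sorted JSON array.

Compute FIRST by fixpoint:
round 1:
  A via A→b: +{b}
  A via A→c c a: +{c}
  B via B→b: +{b}
  S via S→A a: +{b,c}
  FIRST(S)={b,c}  FIRST(A)={b,c}  FIRST(B)={b}
round 2: (stable)
  FIRST(S)={b,c}  FIRST(A)={b,c}  FIRST(B)={b}

FOLLOW iteration:
initialize: $ ∈ FOLLOW(S)
pass 1:
  S→A a: FOLLOW(A) ⊇ FIRST(a) = {a}; new: +{a}
  S→B B: FOLLOW(B) ⊇ FIRST(B) = {b}; new: +{b}
  S→B B: FOLLOW(B) ⊇ FOLLOW(S) ⊇ {$}; new: +{$}
  FOLLOW[S]={$}  FOLLOW[A]={a}  FOLLOW[B]={$,b}
pass 2: — fixpoint
  FOLLOW[S]={$}  FOLLOW[A]={a}  FOLLOW[B]={$,b}

FOLLOW(A) = ["a"]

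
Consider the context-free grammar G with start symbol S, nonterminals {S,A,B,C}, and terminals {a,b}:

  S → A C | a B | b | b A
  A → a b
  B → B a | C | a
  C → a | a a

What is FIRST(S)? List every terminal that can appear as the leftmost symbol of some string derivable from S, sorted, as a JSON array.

FIRST iteration:
round 1:
  A via A→a b: +{a}
  B via B→a: +{a}
  C via C→a: +{a}
  S via S→A C: +{a}
  S via S→b: +{b}
  FIRST(S)={a,b}  FIRST(A)={a}  FIRST(B)={a}  FIRST(C)={a}
round 2: done
  FIRST(S)={a,b}  FIRST(A)={a}  FIRST(B)={a}  FIRST(C)={a}

FIRST(S) = ["a", "b"]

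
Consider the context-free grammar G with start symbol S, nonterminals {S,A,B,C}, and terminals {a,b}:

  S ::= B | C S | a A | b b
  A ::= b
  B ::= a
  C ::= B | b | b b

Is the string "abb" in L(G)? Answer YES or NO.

Convert to CNF:
  S -> C S | T0 T0 | T1 A | a
  A -> b
  B -> a
  C -> T0 T0 | a | b
  T0 -> b
  T1 -> a

Fill CYK table bottom-up:
  cell(0,0) a: {B,C,S,T1}  orig:{B,C,S}
  cell(1,1) b: {A,C,T0}  orig:{A,C}
  cell(2,2) b: {A,C,T0}  orig:{A,C}
  cell(0,1) ab: {S}
  cell(1,2) bb: {C,S}
  cell(0,2) abb: {S}

S ∈ T[0,2] ⇒ YES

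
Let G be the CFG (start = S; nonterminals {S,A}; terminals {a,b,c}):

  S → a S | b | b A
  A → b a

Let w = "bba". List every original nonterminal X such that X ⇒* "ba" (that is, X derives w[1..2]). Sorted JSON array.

CNF form of G:
  S -> T0 A | T1 S | b
  A -> T0 T1
  T0 -> b
  T1 -> a

CYK fill, restricted to cells inside w[1..2]:
  [1..1]={S,T0}  "b"  orig:{S}
  [2..2]={T1}  "a"  orig:{}
  [1..2]={A}  "ba"

Original NTs in T[1,2] deriving "ba": ["A"]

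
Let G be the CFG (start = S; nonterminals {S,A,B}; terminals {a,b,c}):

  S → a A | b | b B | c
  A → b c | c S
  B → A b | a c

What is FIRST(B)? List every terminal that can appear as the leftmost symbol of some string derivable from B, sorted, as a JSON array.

FIRST iteration:
round 1:
  A via A→b c: +{b}
  A via A→c S: +{c}
  B via B→A b: +{b,c}
  B via B→a c: +{a}
  S via S→a A: +{a}
  S via S→b: +{b}
  S via S→c: +{c}
  FIRST(S)={a,b,c}  FIRST(A)={b,c}  FIRST(B)={a,b,c}
round 2: done
  FIRST(S)={a,b,c}  FIRST(A)={b,c}  FIRST(B)={a,b,c}

FIRST(B) = ["a", "b", "c"]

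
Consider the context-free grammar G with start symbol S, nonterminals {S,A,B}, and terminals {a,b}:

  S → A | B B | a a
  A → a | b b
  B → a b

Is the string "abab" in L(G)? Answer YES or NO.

CNF form of G:
  S -> B B | T0 T0 | T1 T1 | a
  A -> T0 T0 | a
  B -> T1 T0
  T0 -> b
  T1 -> a

CYK fill:
  [0..0]={A,S,T1}  "a"  orig:{A,S}
  [1..1]={T0}  "b"  orig:{}
  [2..2]={A,S,T1}  "a"  orig:{A,S}
  [3..3]={T0}  "b"  orig:{}
  [0..1]={B}  "ab"
  [1..2]=∅  "ba"
  [2..3]={B}  "ab"
  [0..2]=∅  "aba"
  [1..3]=∅  "bab"
  [0..3]={S}  "abab"

S ∈ T[0,3] ⇒ YES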